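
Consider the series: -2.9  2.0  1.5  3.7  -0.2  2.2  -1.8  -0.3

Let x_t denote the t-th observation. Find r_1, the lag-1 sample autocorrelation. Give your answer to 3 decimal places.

Mean x̄ = (-2.9 + 2.0 + 1.5 + 3.7 − 0.2 + 2.2 − 1.8 − 0.3)/8 = 0.5250
Numerator Σ_{t=1}^{7}(x_t−x̄)(x_{t+1}−x̄) = -6.0106
Denominator Σ(x_t−x̄)² = 34.3550
r_1 = -6.0106 / 34.3550 = -0.175

-0.175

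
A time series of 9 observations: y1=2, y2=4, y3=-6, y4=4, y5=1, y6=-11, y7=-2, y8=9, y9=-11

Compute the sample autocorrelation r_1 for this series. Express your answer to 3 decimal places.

-0.371

Mean ȳ = (2 + 4 − 6 + 4 + 1 − 11 − 2 + 9 − 11)/9 = -1.1111
Numerator Σ_{t=1}^{8}(y_t−ȳ)(y_{t+1}−ȳ) = -144.3457
Denominator Σ(y_t−ȳ)² = 388.8889
r_1 = -144.3457 / 388.8889 = -0.371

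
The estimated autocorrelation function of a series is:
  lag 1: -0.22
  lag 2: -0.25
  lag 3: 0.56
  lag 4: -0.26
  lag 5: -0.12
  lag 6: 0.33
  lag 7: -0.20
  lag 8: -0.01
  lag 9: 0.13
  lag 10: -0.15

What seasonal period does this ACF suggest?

The largest autocorrelation is r_3 = 0.56, with a weaker echo at lag 6 (0.33); the remaining lags stay at or below 0.13.
The dominant spike at lag 3 indicates a seasonal period of 3.

3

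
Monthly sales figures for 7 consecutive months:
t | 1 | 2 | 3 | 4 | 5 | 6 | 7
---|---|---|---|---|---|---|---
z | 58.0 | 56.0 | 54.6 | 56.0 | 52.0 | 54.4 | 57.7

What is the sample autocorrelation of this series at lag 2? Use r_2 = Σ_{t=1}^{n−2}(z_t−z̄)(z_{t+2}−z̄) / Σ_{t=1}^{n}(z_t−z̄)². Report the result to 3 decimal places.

Mean z̄ = (58.0 + 56.0 + 54.6 + 56.0 + 52.0 + 54.4 + 57.7)/7 = 55.5286
Σ(z_t−z̄)(z_{t+2}−z̄) = (-2.2949) + (0.2222) + (3.2765) + (-0.5320) + (-7.6620) = -6.9902
Denominator Σ(z_t−z̄)² = 25.8543
r_2 = -6.9902 / 25.8543 = -0.270

-0.270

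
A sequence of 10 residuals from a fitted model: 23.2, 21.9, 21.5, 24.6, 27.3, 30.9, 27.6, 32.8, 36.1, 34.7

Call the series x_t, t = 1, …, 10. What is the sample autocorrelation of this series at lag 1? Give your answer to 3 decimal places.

Mean x̄ = (23.2 + 21.9 + 21.5 + 24.6 + 27.3 + 30.9 + 27.6 + 32.8 + 36.1 + 34.7)/10 = 28.0600
Numerator Σ_{t=1}^{9}(x_t−x̄)(x_{t+1}−x̄) = 181.5244
Denominator Σ(x_t−x̄)² = 256.6240
r_1 = 181.5244 / 256.6240 = 0.707

0.707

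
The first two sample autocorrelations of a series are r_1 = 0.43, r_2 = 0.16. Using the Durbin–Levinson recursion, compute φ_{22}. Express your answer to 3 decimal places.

φ_{22} = (r_2 − r_1²) / (1 − r_1²)
r_1² = (0.43)² = 0.1849
Numerator = 0.16 − 0.1849 = -0.0249; denominator = 1 − 0.1849 = 0.8151
φ_{22} = -0.0249 / 0.8151 = -0.031

-0.031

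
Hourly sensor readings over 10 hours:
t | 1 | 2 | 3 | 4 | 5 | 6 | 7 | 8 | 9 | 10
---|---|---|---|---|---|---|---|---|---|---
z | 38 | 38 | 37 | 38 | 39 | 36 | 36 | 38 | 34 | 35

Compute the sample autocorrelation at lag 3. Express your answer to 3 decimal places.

0.396

Mean z̄ = (38 + 38 + 37 + 38 + 39 + 36 + 36 + 38 + 34 + 35)/10 = 36.9000
Σ(z_t−z̄)(z_{t+3}−z̄) = (1.2100) + (2.3100) + (-0.0900) + (-0.9900) + (2.3100) + (2.6100) + (1.7100) = 9.0700
Denominator Σ(z_t−z̄)² = 22.9000
r_3 = 9.0700 / 22.9000 = 0.396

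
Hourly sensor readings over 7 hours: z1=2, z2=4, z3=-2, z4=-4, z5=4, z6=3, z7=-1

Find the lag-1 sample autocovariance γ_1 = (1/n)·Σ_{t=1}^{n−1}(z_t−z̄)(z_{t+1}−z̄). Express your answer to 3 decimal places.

Mean z̄ = (2 + 4 − 2 − 4 + 4 + 3 − 1)/7 = 0.8571
Σ_{t=1}^{6}(z_t−z̄)(z_{t+1}−z̄) = -4.0204
γ_1 = -4.0204 / 7 = -0.574

-0.574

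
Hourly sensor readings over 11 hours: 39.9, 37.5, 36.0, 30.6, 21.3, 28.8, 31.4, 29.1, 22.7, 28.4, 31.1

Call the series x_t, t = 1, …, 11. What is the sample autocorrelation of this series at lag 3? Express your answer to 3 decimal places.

-0.148

Mean x̄ = (39.9 + 37.5 + 36.0 + 30.6 + 21.3 + 28.8 + 31.4 + 29.1 + 22.7 + 28.4 + 31.1)/11 = 30.6182
Numerator Σ_{t=1}^{8}(x_t−x̄)(x_{t+3}−x̄) = -48.0164
Denominator Σ(x_t−x̄)² = 323.3764
r_3 = -48.0164 / 323.3764 = -0.148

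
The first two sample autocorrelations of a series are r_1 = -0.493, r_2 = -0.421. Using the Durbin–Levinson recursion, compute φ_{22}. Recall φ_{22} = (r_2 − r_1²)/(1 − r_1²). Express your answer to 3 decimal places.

φ_{22} = (r_2 − r_1²) / (1 − r_1²)
r_1² = (-0.493)² = 0.243049
Numerator = -0.421 − 0.2430 = -0.6640; denominator = 1 − 0.2430 = 0.7570
φ_{22} = -0.6640 / 0.7570 = -0.877

-0.877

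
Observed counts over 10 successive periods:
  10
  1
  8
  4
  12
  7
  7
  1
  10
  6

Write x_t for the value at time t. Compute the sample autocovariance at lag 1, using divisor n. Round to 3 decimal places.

-6.556

Mean x̄ = (10 + 1 + 8 + 4 + 12 + 7 + 7 + 1 + 10 + 6)/10 = 6.6000
Σ_{t=1}^{9}(x_t−x̄)(x_{t+1}−x̄) = -65.5600
γ_1 = -65.5600 / 10 = -6.556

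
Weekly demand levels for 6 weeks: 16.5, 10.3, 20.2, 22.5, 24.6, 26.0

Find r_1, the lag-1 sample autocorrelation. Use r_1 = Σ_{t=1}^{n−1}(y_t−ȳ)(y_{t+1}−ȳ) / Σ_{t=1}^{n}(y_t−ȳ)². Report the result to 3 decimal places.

0.422

Mean ȳ = (16.5 + 10.3 + 20.2 + 22.5 + 24.6 + 26.0)/6 = 20.0167
Deviations from mean: -3.5167, -9.7167, 0.1833, 2.4833, 4.5833, 5.9833
Numerator Σ_{t=1}^{5}(y_t−ȳ)(y_{t+1}−ȳ) = 71.6497
Denominator Σ(y_t−ȳ)² = 169.7883
r_1 = 71.6497 / 169.7883 = 0.422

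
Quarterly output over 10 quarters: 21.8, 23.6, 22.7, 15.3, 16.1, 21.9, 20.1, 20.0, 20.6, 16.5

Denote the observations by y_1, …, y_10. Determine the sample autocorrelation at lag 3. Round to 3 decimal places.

Mean ȳ = (21.8 + 23.6 + 22.7 + 15.3 + 16.1 + 21.9 + 20.1 + 20.0 + 20.6 + 16.5)/10 = 19.8600
Σ(y_t−ȳ)(y_{t+3}−ȳ) = (-8.8464) + (-14.0624) + (5.7936) + (-1.0944) + (-0.5264) + (1.5096) + (-0.8064) = -18.0328
Denominator Σ(y_t−ȳ)² = 76.8240
r_3 = -18.0328 / 76.8240 = -0.235

-0.235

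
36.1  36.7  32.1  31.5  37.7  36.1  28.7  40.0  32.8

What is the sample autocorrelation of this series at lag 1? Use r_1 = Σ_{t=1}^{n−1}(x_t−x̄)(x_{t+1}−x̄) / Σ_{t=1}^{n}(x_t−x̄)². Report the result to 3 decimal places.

Mean x̄ = (36.1 + 36.7 + 32.1 + 31.5 + 37.7 + 36.1 + 28.7 + 40.0 + 32.8)/9 = 34.6333
Numerator Σ_{t=1}^{8}(x_t−x̄)(x_{t+1}−x̄) = -49.7611
Denominator Σ(x_t−x̄)² = 101.5800
r_1 = -49.7611 / 101.5800 = -0.490

-0.490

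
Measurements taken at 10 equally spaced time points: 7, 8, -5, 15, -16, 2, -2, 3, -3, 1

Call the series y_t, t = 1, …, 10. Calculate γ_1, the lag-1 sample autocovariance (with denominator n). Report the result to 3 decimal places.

Mean ȳ = (7 + 8 − 5 + 15 − 16 + 2 − 2 + 3 − 3 + 1)/10 = 1.0000
Σ_{t=1}^{9}(y_t−ȳ)(y_{t+1}−ȳ) = -356.0000
γ_1 = -356.0000 / 10 = -35.600

-35.600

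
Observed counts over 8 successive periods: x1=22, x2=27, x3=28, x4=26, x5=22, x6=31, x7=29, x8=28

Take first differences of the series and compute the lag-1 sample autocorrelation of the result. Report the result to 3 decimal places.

-0.343

First differences Δx: 5, 1, -2, -4, 9, -2, -1
Mean of differences = 0.8571
Numerator Σ(Δx_t−Δx̄)(Δx_{t+1}−Δx̄) = -43.4490
Denominator Σ(Δx_t−Δx̄)² = 126.8571
r_1(Δx) = -43.4490 / 126.8571 = -0.343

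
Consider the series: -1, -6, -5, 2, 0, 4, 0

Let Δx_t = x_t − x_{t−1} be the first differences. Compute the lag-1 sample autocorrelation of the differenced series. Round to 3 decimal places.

-0.340

First differences Δx: -5, 1, 7, -2, 4, -4
Mean of differences = 0.1667
Numerator Σ(Δx_t−Δx̄)(Δx_{t+1}−Δx̄) = -37.6944
Denominator Σ(Δx_t−Δx̄)² = 110.8333
r_1(Δx) = -37.6944 / 110.8333 = -0.340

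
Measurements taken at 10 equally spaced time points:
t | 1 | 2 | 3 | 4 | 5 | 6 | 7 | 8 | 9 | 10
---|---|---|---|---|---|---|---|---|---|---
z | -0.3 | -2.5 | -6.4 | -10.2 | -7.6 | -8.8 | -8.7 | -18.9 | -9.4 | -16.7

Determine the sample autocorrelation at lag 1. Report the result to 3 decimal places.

0.256

Mean z̄ = (-0.3 − 2.5 − 6.4 − 10.2 − 7.6 − 8.8 − 8.7 − 18.9 − 9.4 − 16.7)/10 = -8.9500
Numerator Σ_{t=1}^{9}(z_t−z̄)(z_{t+1}−z̄) = 73.0825
Denominator Σ(z_t−z̄)² = 285.6650
r_1 = 73.0825 / 285.6650 = 0.256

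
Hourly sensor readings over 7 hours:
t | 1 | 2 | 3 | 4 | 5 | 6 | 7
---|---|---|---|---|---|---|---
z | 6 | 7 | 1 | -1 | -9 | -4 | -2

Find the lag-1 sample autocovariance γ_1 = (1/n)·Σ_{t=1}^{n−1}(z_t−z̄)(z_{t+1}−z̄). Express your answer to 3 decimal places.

14.172

Mean z̄ = (6 + 7 + 1 − 1 − 9 − 4 − 2)/7 = -0.2857
Σ_{t=1}^{6}(z_t−z̄)(z_{t+1}−z̄) = 99.2041
γ_1 = 99.2041 / 7 = 14.172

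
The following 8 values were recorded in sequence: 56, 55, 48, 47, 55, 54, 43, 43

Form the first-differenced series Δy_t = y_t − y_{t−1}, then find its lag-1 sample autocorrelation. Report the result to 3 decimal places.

First differences Δy: -1, -7, -1, 8, -1, -11, 0
Mean of differences = -1.8571
Numerator Σ(Δy_t−Δȳ)(Δy_{t+1}−Δȳ) = -16.7347
Denominator Σ(Δy_t−Δȳ)² = 212.8571
r_1(Δy) = -16.7347 / 212.8571 = -0.079

-0.079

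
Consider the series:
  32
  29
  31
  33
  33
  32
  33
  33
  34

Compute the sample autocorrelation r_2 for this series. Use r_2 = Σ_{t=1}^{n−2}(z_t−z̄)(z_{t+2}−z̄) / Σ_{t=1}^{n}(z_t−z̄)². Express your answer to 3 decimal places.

Mean z̄ = (32 + 29 + 31 + 33 + 33 + 32 + 33 + 33 + 34)/9 = 32.2222
Σ(z_t−z̄)(z_{t+2}−z̄) = (0.2716) + (-2.5062) + (-0.9506) + (-0.1728) + (0.6049) + (-0.1728) + (1.3827) = -1.5432
Denominator Σ(z_t−z̄)² = 17.5556
r_2 = -1.5432 / 17.5556 = -0.088

-0.088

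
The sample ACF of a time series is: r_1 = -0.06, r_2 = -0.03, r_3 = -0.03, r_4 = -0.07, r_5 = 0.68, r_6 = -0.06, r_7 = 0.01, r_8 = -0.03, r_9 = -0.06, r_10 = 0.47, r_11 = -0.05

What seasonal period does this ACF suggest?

5

The largest autocorrelation is r_5 = 0.68, with a weaker echo at lag 10 (0.47); the remaining lags stay at or below 0.01.
The dominant spike at lag 5 indicates a seasonal period of 5.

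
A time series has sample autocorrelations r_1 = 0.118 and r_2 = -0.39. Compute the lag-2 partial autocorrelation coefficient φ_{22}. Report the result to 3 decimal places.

φ_{22} = (r_2 − r_1²) / (1 − r_1²)
r_1² = (0.118)² = 0.013924
Numerator = -0.39 − 0.0139 = -0.4039; denominator = 1 − 0.0139 = 0.9861
φ_{22} = -0.4039 / 0.9861 = -0.410

-0.410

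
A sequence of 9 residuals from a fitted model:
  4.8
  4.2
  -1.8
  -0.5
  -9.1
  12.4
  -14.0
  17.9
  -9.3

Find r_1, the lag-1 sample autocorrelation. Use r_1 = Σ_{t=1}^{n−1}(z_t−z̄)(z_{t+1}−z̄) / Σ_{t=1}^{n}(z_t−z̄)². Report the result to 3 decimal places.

Mean z̄ = (4.8 + 4.2 − 1.8 − 0.5 − 9.1 + 12.4 − 14.0 + 17.9 − 9.3)/9 = 0.5111
Numerator Σ_{t=1}^{8}(z_t−z̄)(z_{t+1}−z̄) = -690.3723
Denominator Σ(z_t−z̄)² = 881.2889
r_1 = -690.3723 / 881.2889 = -0.783

-0.783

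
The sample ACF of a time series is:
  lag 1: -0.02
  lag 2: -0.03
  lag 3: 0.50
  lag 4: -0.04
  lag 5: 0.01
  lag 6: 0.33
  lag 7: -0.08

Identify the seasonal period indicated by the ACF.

The largest autocorrelation is r_3 = 0.50, with a weaker echo at lag 6 (0.33); the remaining lags stay at or below 0.01.
The dominant spike at lag 3 indicates a seasonal period of 3.

3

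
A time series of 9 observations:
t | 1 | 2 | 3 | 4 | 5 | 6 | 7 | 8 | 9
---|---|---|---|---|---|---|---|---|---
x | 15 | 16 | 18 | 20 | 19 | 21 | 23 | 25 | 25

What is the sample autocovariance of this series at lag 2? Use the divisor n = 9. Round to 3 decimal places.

Mean x̄ = (15 + 16 + 18 + 20 + 19 + 21 + 23 + 25 + 25)/9 = 20.2222
Σ_{t=1}^{7}(x_t−x̄)(x_{t+2}−x̄) = 28.6790
γ_2 = 28.6790 / 9 = 3.187

3.187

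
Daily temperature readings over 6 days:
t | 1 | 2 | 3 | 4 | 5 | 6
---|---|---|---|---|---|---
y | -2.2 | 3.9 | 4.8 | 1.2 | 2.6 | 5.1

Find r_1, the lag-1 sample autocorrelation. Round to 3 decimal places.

-0.169

Mean ȳ = (-2.2 + 3.9 + 4.8 + 1.2 + 2.6 + 5.1)/6 = 2.5667
Deviations from mean: -4.7667, 1.3333, 2.2333, -1.3667, 0.0333, 2.5333
Numerator Σ_{t=1}^{5}(y_t−ȳ)(y_{t+1}−ȳ) = -6.3911
Denominator Σ(y_t−ȳ)² = 37.7733
r_1 = -6.3911 / 37.7733 = -0.169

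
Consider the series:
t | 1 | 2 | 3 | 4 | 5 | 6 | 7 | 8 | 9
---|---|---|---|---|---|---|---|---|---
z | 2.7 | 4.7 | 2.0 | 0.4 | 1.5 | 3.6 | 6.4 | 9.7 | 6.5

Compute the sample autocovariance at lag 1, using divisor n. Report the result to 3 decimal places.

4.642

Mean z̄ = (2.7 + 4.7 + 2.0 + 0.4 + 1.5 + 3.6 + 6.4 + 9.7 + 6.5)/9 = 4.1667
Σ_{t=1}^{8}(z_t−z̄)(z_{t+1}−z̄) = 41.7822
γ_1 = 41.7822 / 9 = 4.642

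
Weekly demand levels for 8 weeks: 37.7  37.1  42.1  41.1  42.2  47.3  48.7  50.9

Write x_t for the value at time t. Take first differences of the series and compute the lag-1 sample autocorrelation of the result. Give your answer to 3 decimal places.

First differences Δx: -0.6, 5.0, -1.0, 1.1, 5.1, 1.4, 2.2
Mean of differences = 1.8857
Numerator Σ(Δx_t−Δx̄)(Δx_{t+1}−Δx̄) = -18.7002
Denominator Σ(Δx_t−Δx̄)² = 35.4886
r_1(Δx) = -18.7002 / 35.4886 = -0.527

-0.527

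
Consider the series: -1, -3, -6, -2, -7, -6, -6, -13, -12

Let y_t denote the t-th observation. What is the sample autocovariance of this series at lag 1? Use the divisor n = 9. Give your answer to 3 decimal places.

Mean ȳ = (-1 − 3 − 6 − 2 − 7 − 6 − 6 − 13 − 12)/9 = -6.2222
Σ_{t=1}^{8}(y_t−ȳ)(y_{t+1}−ȳ) = 52.7284
γ_1 = 52.7284 / 9 = 5.859

5.859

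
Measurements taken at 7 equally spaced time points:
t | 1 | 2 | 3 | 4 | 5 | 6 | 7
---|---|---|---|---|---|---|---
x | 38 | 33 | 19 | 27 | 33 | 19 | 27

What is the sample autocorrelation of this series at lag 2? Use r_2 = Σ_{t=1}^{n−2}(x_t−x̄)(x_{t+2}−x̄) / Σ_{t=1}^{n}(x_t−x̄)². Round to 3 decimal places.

Mean x̄ = (38 + 33 + 19 + 27 + 33 + 19 + 27)/7 = 28.0000
Σ(x_t−x̄)(x_{t+2}−x̄) = (-90.0000) + (-5.0000) + (-45.0000) + (9.0000) + (-5.0000) = -136.0000
Denominator Σ(x_t−x̄)² = 314.0000
r_2 = -136.0000 / 314.0000 = -0.433

-0.433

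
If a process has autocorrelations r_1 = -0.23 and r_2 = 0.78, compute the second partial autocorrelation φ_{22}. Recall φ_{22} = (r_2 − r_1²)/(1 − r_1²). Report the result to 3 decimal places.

φ_{22} = (r_2 − r_1²) / (1 − r_1²)
r_1² = (-0.23)² = 0.0529
Numerator = 0.78 − 0.0529 = 0.7271; denominator = 1 − 0.0529 = 0.9471
φ_{22} = 0.7271 / 0.9471 = 0.768

0.768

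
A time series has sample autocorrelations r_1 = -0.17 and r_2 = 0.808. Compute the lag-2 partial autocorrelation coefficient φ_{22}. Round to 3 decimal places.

φ_{22} = (r_2 − r_1²) / (1 − r_1²)
r_1² = (-0.17)² = 0.0289
Numerator = 0.808 − 0.0289 = 0.7791; denominator = 1 − 0.0289 = 0.9711
φ_{22} = 0.7791 / 0.9711 = 0.802

0.802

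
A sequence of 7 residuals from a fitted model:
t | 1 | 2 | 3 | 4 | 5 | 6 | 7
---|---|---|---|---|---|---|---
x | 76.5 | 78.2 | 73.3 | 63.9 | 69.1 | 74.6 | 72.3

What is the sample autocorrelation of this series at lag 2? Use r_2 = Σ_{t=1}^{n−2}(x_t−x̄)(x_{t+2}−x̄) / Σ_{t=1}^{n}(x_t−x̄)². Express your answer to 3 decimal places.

-0.469

Mean x̄ = (76.5 + 78.2 + 73.3 + 63.9 + 69.1 + 74.6 + 72.3)/7 = 72.5571
Deviations from mean: 3.9429, 5.6429, 0.7429, -8.6571, -3.4571, 2.0429, -0.2571
Σ(x_t−x̄)(x_{t+2}−x̄) = (2.9290) + (-48.8510) + (-2.5682) + (-17.6853) + (0.8890) = -65.2865
Denominator Σ(x_t−x̄)² = 139.0771
r_2 = -65.2865 / 139.0771 = -0.469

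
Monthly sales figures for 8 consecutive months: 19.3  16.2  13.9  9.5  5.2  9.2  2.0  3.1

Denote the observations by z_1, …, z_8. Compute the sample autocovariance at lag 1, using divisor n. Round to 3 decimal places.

Mean z̄ = (19.3 + 16.2 + 13.9 + 9.5 + 5.2 + 9.2 + 2.0 + 3.1)/8 = 9.8000
Σ_{t=1}^{7}(z_t−z̄)(z_{t+1}−z̄) = 146.8900
γ_1 = 146.8900 / 8 = 18.361

18.361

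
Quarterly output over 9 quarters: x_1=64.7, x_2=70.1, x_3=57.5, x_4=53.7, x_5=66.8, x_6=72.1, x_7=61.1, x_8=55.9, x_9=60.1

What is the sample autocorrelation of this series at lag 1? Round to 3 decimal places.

Mean x̄ = (64.7 + 70.1 + 57.5 + 53.7 + 66.8 + 72.1 + 61.1 + 55.9 + 60.1)/9 = 62.4444
Numerator Σ_{t=1}^{8}(x_t−x̄)(x_{t+1}−x̄) = 37.7802
Denominator Σ(x_t−x̄)² = 326.9422
r_1 = 37.7802 / 326.9422 = 0.116

0.116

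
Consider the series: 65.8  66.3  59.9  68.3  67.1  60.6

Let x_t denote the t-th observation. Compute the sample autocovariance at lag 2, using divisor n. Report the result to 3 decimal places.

-4.307

Mean x̄ = (65.8 + 66.3 + 59.9 + 68.3 + 67.1 + 60.6)/6 = 64.6667
Deviations: 1.1333, 1.6333, -4.7667, 3.6333, 2.4333, -4.0667
Σ_{t=1}^{4}(x_t−x̄)(x_{t+2}−x̄) = -25.8422
γ_2 = -25.8422 / 6 = -4.307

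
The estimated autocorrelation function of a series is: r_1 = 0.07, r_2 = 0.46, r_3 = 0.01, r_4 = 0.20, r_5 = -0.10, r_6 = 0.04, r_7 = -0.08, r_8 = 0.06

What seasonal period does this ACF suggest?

2

The largest autocorrelation is r_2 = 0.46, with a weaker echo at lag 4 (0.20); the remaining lags stay at or below 0.07.
The dominant spike at lag 2 indicates a seasonal period of 2.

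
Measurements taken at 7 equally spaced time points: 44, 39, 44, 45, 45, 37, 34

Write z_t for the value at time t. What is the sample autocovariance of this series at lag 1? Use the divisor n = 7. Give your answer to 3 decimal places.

Mean z̄ = (44 + 39 + 44 + 45 + 45 + 37 + 34)/7 = 41.1429
Deviations: 2.8571, -2.1429, 2.8571, 3.8571, 3.8571, -4.1429, -7.1429
Σ_{t=1}^{6}(z_t−z̄)(z_{t+1}−z̄) = 27.2653
γ_1 = 27.2653 / 7 = 3.895

3.895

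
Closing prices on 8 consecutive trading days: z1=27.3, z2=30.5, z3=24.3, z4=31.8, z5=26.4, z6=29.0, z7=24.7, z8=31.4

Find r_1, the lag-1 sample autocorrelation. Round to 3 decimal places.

-0.776

Mean z̄ = (27.3 + 30.5 + 24.3 + 31.8 + 26.4 + 29.0 + 24.7 + 31.4)/8 = 28.1750
Deviations from mean: -0.8750, 2.3250, -3.8750, 3.6250, -1.7750, 0.8250, -3.4750, 3.2250
Numerator Σ_{t=1}^{7}(z_t−z̄)(z_{t+1}−z̄) = -47.0631
Denominator Σ(z_t−z̄)² = 60.6350
r_1 = -47.0631 / 60.6350 = -0.776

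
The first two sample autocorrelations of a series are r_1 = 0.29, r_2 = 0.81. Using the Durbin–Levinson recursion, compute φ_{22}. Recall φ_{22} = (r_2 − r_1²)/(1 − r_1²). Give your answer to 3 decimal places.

φ_{22} = (r_2 − r_1²) / (1 − r_1²)
r_1² = (0.29)² = 0.0841
Numerator = 0.81 − 0.0841 = 0.7259; denominator = 1 − 0.0841 = 0.9159
φ_{22} = 0.7259 / 0.9159 = 0.793

0.793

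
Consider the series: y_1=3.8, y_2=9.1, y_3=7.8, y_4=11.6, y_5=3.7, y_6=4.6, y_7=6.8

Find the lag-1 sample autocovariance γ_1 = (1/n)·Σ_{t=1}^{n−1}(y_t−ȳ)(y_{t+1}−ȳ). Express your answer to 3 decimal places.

Mean ȳ = (3.8 + 9.1 + 7.8 + 11.6 + 3.7 + 4.6 + 6.8)/7 = 6.7714
Σ_{t=1}^{6}(y_t−ȳ)(y_{t+1}−ȳ) = -7.7808
γ_1 = -7.7808 / 7 = -1.112

-1.112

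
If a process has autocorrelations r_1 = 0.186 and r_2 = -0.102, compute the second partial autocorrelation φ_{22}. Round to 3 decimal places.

-0.141

φ_{22} = (r_2 − r_1²) / (1 − r_1²)
r_1² = (0.186)² = 0.034596
Numerator = -0.102 − 0.0346 = -0.1366; denominator = 1 − 0.0346 = 0.9654
φ_{22} = -0.1366 / 0.9654 = -0.141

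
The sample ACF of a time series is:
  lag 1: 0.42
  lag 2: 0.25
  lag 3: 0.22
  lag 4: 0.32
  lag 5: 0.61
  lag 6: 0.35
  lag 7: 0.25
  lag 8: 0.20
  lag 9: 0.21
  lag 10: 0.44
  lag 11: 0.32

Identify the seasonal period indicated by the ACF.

The largest autocorrelation is r_5 = 0.61, with a weaker echo at lag 10 (0.44); the remaining lags stay at or below 0.42. The elevated value at lag 1 (0.42), dropping to 0.25 at lag 2, reflects decaying short-term dependence rather than seasonality.
The dominant spike at lag 5 indicates a seasonal period of 5.

5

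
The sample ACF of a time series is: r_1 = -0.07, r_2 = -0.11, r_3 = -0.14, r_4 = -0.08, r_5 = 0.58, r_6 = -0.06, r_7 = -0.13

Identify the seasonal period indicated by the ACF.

5

The largest autocorrelation is r_5 = 0.58; the remaining lags stay at or below -0.06.
The dominant spike at lag 5 indicates a seasonal period of 5.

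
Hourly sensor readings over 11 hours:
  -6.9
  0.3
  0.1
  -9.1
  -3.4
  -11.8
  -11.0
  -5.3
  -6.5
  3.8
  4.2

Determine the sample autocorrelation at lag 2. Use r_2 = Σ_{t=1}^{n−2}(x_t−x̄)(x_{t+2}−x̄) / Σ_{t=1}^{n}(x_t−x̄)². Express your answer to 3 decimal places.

-0.005

Mean x̄ = (-6.9 + 0.3 + 0.1 − 9.1 − 3.4 − 11.8 − 11.0 − 5.3 − 6.5 + 3.8 + 4.2)/11 = -4.1455
Numerator Σ_{t=1}^{9}(x_t−x̄)(x_{t+2}−x̄) = -1.5860
Denominator Σ(x_t−x̄)² = 315.7073
r_2 = -1.5860 / 315.7073 = -0.005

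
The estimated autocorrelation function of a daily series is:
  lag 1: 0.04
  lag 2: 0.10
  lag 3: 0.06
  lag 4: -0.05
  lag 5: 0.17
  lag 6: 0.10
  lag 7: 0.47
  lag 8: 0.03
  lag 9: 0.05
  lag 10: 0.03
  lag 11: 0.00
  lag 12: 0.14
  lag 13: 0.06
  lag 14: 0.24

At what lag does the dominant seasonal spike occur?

The largest autocorrelation is r_7 = 0.47, with a weaker echo at lag 14 (0.24); the remaining lags stay at or below 0.17.
The dominant spike at lag 7 indicates a seasonal period of 7.

7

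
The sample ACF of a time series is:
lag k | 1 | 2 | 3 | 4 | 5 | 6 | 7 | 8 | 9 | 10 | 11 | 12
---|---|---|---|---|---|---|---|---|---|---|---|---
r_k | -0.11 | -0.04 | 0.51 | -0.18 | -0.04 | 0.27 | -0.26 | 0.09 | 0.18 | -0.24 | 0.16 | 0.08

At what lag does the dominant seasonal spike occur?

The largest autocorrelation is r_3 = 0.51, with weaker echoes at lags 6 (0.27) and 9 (0.18); the remaining lags stay at or below 0.16.
The dominant spike at lag 3 indicates a seasonal period of 3.

3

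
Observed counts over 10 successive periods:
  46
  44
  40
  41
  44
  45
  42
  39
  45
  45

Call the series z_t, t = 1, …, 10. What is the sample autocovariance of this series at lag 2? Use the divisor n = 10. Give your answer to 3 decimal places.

-3.632

Mean z̄ = (46 + 44 + 40 + 41 + 44 + 45 + 42 + 39 + 45 + 45)/10 = 43.1000
Σ_{t=1}^{8}(z_t−z̄)(z_{t+2}−z̄) = -36.3200
γ_2 = -36.3200 / 10 = -3.632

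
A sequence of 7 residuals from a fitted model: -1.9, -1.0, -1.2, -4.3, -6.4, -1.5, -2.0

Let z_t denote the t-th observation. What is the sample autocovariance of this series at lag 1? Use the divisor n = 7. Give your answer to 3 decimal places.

0.557

Mean z̄ = (-1.9 − 1.0 − 1.2 − 4.3 − 6.4 − 1.5 − 2.0)/7 = -2.6143
Σ_{t=1}^{6}(z_t−z̄)(z_{t+1}−z̄) = 3.8998
γ_1 = 3.8998 / 7 = 0.557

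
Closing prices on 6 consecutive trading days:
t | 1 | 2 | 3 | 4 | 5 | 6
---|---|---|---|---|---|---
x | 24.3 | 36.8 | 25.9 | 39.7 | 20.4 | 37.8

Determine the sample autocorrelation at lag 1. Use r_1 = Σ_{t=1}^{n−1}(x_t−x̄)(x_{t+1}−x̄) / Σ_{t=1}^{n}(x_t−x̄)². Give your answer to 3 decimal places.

Mean x̄ = (24.3 + 36.8 + 25.9 + 39.7 + 20.4 + 37.8)/6 = 30.8167
Deviations from mean: -6.5167, 5.9833, -4.9167, 8.8833, -10.4167, 6.9833
Σ(x_t−x̄)(x_{t+1}−x̄) = (-38.9914) + (-29.4181) + (-43.6764) + (-92.5347) + (-72.7431) = -277.3636
Denominator Σ(x_t−x̄)² = 338.6283
r_1 = -277.3636 / 338.6283 = -0.819

-0.819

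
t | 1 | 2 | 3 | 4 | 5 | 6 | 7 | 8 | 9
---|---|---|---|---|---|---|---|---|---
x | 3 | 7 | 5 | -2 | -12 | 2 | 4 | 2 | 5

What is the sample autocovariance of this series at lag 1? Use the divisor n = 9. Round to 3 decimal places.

6.694

Mean x̄ = (3 + 7 + 5 − 2 − 12 + 2 + 4 + 2 + 5)/9 = 1.5556
Σ_{t=1}^{8}(x_t−x̄)(x_{t+1}−x̄) = 60.2469
γ_1 = 60.2469 / 9 = 6.694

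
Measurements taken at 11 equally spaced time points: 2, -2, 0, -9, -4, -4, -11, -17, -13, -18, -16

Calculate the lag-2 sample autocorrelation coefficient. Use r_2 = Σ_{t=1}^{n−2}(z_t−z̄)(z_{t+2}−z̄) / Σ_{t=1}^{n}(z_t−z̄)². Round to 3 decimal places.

0.388

Mean z̄ = (2 − 2 + 0 − 9 − 4 − 4 − 11 − 17 − 13 − 18 − 16)/11 = -8.3636
Numerator Σ_{t=1}^{9}(z_t−z̄)(z_{t+2}−z̄) = 198.0083
Denominator Σ(z_t−z̄)² = 510.5455
r_2 = 198.0083 / 510.5455 = 0.388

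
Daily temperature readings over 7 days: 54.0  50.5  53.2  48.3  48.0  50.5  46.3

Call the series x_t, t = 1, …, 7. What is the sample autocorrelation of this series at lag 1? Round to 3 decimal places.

-0.029

Mean x̄ = (54.0 + 50.5 + 53.2 + 48.3 + 48.0 + 50.5 + 46.3)/7 = 50.1143
Deviations from mean: 3.8857, 0.3857, 3.0857, -1.8143, -2.1143, 0.3857, -3.8143
Numerator Σ_{t=1}^{6}(x_t−x̄)(x_{t+1}−x̄) = -1.3602
Denominator Σ(x_t−x̄)² = 47.2286
r_1 = -1.3602 / 47.2286 = -0.029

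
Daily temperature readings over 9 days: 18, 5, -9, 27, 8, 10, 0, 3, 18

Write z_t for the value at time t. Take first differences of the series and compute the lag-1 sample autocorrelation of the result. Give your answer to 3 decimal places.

-0.444

First differences Δz: -13, -14, 36, -19, 2, -10, 3, 15
Mean of differences = 0.0000
Numerator Σ(Δz_t−Δz̄)(Δz_{t+1}−Δz̄) = -1049.0000
Denominator Σ(Δz_t−Δz̄)² = 2360.0000
r_1(Δz) = -1049.0000 / 2360.0000 = -0.444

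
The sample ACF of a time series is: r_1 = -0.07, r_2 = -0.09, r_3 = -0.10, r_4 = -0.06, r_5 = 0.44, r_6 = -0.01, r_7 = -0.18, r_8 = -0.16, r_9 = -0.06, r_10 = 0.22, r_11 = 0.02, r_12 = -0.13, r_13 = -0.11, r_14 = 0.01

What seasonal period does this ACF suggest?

The largest autocorrelation is r_5 = 0.44, with a weaker echo at lag 10 (0.22); the remaining lags stay at or below 0.02.
The dominant spike at lag 5 indicates a seasonal period of 5.

5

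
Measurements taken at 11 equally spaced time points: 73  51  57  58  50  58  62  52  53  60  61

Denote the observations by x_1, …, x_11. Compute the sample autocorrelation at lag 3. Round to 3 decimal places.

0.213

Mean x̄ = (73 + 51 + 57 + 58 + 50 + 58 + 62 + 52 + 53 + 60 + 61)/11 = 57.7273
Numerator Σ_{t=1}^{8}(x_t−x̄)(x_{t+3}−x̄) = 91.0496
Denominator Σ(x_t−x̄)² = 428.1818
r_3 = 91.0496 / 428.1818 = 0.213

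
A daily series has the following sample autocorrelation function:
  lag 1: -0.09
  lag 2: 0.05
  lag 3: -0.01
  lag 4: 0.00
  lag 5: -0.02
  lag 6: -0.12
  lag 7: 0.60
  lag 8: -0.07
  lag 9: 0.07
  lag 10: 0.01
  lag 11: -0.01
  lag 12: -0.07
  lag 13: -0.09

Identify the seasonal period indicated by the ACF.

7

The largest autocorrelation is r_7 = 0.60; the remaining lags stay at or below 0.07.
The dominant spike at lag 7 indicates a seasonal period of 7.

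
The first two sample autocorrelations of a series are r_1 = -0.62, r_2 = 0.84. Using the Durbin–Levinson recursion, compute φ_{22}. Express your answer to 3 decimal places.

φ_{22} = (r_2 − r_1²) / (1 − r_1²)
r_1² = (-0.62)² = 0.3844
Numerator = 0.84 − 0.3844 = 0.4556; denominator = 1 − 0.3844 = 0.6156
φ_{22} = 0.4556 / 0.6156 = 0.740

0.740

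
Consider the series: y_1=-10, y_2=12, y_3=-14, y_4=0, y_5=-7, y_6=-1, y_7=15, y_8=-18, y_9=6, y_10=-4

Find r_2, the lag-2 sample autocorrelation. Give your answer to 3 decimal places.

Mean ȳ = (-10 + 12 − 14 + 0 − 7 − 1 + 15 − 18 + 6 − 4)/10 = -2.1000
Numerator Σ_{t=1}^{8}(y_t−ȳ)(y_{t+2}−ȳ) = 251.6800
Denominator Σ(y_t−ȳ)² = 1046.9000
r_2 = 251.6800 / 1046.9000 = 0.240

0.240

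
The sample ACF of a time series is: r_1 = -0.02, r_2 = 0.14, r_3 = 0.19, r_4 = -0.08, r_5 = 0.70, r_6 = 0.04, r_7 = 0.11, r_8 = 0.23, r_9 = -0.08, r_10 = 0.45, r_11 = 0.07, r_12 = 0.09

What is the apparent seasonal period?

The largest autocorrelation is r_5 = 0.70, with a weaker echo at lag 10 (0.45); the remaining lags stay at or below 0.23.
The dominant spike at lag 5 indicates a seasonal period of 5.

5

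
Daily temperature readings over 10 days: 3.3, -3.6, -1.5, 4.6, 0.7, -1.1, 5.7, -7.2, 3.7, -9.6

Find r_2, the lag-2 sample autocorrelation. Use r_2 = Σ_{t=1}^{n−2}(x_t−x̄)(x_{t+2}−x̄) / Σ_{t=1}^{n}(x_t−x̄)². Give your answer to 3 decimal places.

0.315

Mean x̄ = (3.3 − 3.6 − 1.5 + 4.6 + 0.7 − 1.1 + 5.7 − 7.2 + 3.7 − 9.6)/10 = -0.5000
Numerator Σ_{t=1}^{8}(x_t−x̄)(x_{t+2}−x̄) = 74.6000
Denominator Σ(x_t−x̄)² = 236.6400
r_2 = 74.6000 / 236.6400 = 0.315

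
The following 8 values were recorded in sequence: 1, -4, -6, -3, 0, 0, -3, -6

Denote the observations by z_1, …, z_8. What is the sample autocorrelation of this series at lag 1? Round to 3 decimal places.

Mean z̄ = (1 − 4 − 6 − 3 + 0 + 0 − 3 − 6)/8 = -2.6250
Deviations from mean: 3.6250, -1.3750, -3.3750, -0.3750, 2.6250, 2.6250, -0.3750, -3.3750
Σ(z_t−z̄)(z_{t+1}−z̄) = (-4.9844) + (4.6406) + (1.2656) + (-0.9844) + (6.8906) + (-0.9844) + (1.2656) = 7.1094
Denominator Σ(z_t−z̄)² = 51.8750
r_1 = 7.1094 / 51.8750 = 0.137

0.137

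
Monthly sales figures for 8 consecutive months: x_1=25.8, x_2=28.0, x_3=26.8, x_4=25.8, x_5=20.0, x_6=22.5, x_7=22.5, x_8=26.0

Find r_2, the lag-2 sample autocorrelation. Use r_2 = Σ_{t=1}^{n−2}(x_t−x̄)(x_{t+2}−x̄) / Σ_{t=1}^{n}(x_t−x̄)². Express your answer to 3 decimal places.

0.020

Mean x̄ = (25.8 + 28.0 + 26.8 + 25.8 + 20.0 + 22.5 + 22.5 + 26.0)/8 = 24.6750
Numerator Σ_{t=1}^{6}(x_t−x̄)(x_{t+2}−x̄) = 1.0363
Denominator Σ(x_t−x̄)² = 51.1750
r_2 = 1.0363 / 51.1750 = 0.020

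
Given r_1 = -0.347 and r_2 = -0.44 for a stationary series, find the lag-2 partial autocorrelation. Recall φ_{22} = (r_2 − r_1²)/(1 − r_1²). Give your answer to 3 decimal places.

φ_{22} = (r_2 − r_1²) / (1 − r_1²)
r_1² = (-0.347)² = 0.120409
Numerator = -0.44 − 0.1204 = -0.5604; denominator = 1 − 0.1204 = 0.8796
φ_{22} = -0.5604 / 0.8796 = -0.637

-0.637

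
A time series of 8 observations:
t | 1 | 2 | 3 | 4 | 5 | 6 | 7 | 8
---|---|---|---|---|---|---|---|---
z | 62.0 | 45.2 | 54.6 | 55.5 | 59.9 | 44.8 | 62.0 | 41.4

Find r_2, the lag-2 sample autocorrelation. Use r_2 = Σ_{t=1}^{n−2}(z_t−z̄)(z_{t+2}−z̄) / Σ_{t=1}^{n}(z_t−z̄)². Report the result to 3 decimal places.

Mean z̄ = (62.0 + 45.2 + 54.6 + 55.5 + 59.9 + 44.8 + 62.0 + 41.4)/8 = 53.1750
Deviations from mean: 8.8250, -7.9750, 1.4250, 2.3250, 6.7250, -8.3750, 8.8250, -11.7750
Σ(z_t−z̄)(z_{t+2}−z̄) = (12.5756) + (-18.5419) + (9.5831) + (-19.4719) + (59.3481) + (98.6156) = 142.1088
Denominator Σ(z_t−z̄)² = 480.8150
r_2 = 142.1088 / 480.8150 = 0.296

0.296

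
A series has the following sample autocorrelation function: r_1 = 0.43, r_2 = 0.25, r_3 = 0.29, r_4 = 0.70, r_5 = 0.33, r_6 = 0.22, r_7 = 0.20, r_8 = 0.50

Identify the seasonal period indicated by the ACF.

4

The largest autocorrelation is r_4 = 0.70, with a weaker echo at lag 8 (0.50); the remaining lags stay at or below 0.43. The elevated value at lag 1 (0.43), dropping to 0.25 at lag 2, reflects decaying short-term dependence rather than seasonality.
The dominant spike at lag 4 indicates a seasonal period of 4.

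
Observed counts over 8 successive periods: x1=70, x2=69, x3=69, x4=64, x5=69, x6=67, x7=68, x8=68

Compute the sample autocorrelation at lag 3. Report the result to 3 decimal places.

Mean x̄ = (70 + 69 + 69 + 64 + 69 + 67 + 68 + 68)/8 = 68.0000
Numerator Σ_{t=1}^{5}(x_t−x̄)(x_{t+3}−x̄) = -8.0000
Denominator Σ(x_t−x̄)² = 24.0000
r_3 = -8.0000 / 24.0000 = -0.333

-0.333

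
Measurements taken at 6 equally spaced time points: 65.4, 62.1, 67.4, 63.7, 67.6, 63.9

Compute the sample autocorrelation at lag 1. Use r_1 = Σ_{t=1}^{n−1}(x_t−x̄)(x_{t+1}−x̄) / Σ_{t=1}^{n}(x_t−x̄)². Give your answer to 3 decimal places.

-0.729

Mean x̄ = (65.4 + 62.1 + 67.4 + 63.7 + 67.6 + 63.9)/6 = 65.0167
Deviations from mean: 0.3833, -2.9167, 2.3833, -1.3167, 2.5833, -1.1167
Σ(x_t−x̄)(x_{t+1}−x̄) = (-1.1181) + (-6.9514) + (-3.1381) + (-3.4014) + (-2.8847) = -17.4936
Denominator Σ(x_t−x̄)² = 23.9883
r_1 = -17.4936 / 23.9883 = -0.729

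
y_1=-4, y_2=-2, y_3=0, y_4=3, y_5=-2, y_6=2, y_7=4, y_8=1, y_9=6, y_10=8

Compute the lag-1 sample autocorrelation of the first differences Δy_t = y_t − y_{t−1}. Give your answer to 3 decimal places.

First differences Δy: 2, 2, 3, -5, 4, 2, -3, 5, 2
Mean of differences = 1.3333
Numerator Σ(Δy_t−Δȳ)(Δy_{t+1}−Δȳ) = -40.4444
Denominator Σ(Δy_t−Δȳ)² = 84.0000
r_1(Δy) = -40.4444 / 84.0000 = -0.481

-0.481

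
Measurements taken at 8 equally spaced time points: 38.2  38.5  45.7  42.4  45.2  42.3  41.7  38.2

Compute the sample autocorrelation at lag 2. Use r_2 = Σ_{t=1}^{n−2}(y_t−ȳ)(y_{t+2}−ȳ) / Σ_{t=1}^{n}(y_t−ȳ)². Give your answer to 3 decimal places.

-0.038

Mean ȳ = (38.2 + 38.5 + 45.7 + 42.4 + 45.2 + 42.3 + 41.7 + 38.2)/8 = 41.5250
Deviations from mean: -3.3250, -3.0250, 4.1750, 0.8750, 3.6750, 0.7750, 0.1750, -3.3250
Numerator Σ_{t=1}^{6}(y_t−ȳ)(y_{t+2}−ȳ) = -2.4413
Denominator Σ(y_t−ȳ)² = 63.5950
r_2 = -2.4413 / 63.5950 = -0.038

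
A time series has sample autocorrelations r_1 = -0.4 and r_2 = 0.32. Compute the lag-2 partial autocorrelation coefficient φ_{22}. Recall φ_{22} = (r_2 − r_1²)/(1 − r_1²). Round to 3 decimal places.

0.190

φ_{22} = (r_2 − r_1²) / (1 − r_1²)
r_1² = (-0.4)² = 0.16
Numerator = 0.32 − 0.1600 = 0.1600; denominator = 1 − 0.1600 = 0.8400
φ_{22} = 0.1600 / 0.8400 = 0.190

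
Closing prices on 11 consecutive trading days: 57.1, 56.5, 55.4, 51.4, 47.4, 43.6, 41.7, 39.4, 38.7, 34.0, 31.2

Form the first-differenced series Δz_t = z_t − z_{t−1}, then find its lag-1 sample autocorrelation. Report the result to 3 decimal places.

0.046

First differences Δz: -0.6, -1.1, -4.0, -4.0, -3.8, -1.9, -2.3, -0.7, -4.7, -2.8
Mean of differences = -2.5900
Numerator Σ(Δz_t−Δz̄)(Δz_{t+1}−Δz̄) = 0.9269
Denominator Σ(Δz_t−Δz̄)² = 20.2490
r_1(Δz) = 0.9269 / 20.2490 = 0.046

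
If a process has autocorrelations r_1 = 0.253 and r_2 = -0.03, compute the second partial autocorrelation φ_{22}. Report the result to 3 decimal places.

-0.100

φ_{22} = (r_2 − r_1²) / (1 − r_1²)
r_1² = (0.253)² = 0.064009
Numerator = -0.03 − 0.0640 = -0.0940; denominator = 1 − 0.0640 = 0.9360
φ_{22} = -0.0940 / 0.9360 = -0.100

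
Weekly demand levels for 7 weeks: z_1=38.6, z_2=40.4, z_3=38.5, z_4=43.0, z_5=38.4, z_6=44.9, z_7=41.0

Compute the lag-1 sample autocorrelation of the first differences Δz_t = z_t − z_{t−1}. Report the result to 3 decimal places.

First differences Δz: 1.8, -1.9, 4.5, -4.6, 6.5, -3.9
Mean of differences = 0.4000
Numerator Σ(Δz_t−Δz̄)(Δz_{t+1}−Δz̄) = -89.8800
Denominator Σ(Δz_t−Δz̄)² = 104.7600
r_1(Δz) = -89.8800 / 104.7600 = -0.858

-0.858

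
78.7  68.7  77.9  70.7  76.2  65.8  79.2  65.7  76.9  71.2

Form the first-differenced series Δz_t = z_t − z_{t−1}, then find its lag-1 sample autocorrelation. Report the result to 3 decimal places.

First differences Δz: -10.0, 9.2, -7.2, 5.5, -10.4, 13.4, -13.5, 11.2, -5.7
Mean of differences = -0.8333
Numerator Σ(Δz_t−Δz̄)(Δz_{t+1}−Δz̄) = -784.2011
Denominator Σ(Δz_t−Δz̄)² = 888.3800
r_1(Δz) = -784.2011 / 888.3800 = -0.883

-0.883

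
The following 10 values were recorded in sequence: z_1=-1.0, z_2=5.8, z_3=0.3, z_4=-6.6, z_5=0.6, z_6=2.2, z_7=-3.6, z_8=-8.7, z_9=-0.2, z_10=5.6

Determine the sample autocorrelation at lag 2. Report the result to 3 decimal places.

-0.657

Mean z̄ = (-1.0 + 5.8 + 0.3 − 6.6 + 0.6 + 2.2 − 3.6 − 8.7 − 0.2 + 5.6)/10 = -0.5600
Numerator Σ_{t=1}^{8}(z_t−z̄)(z_{t+2}−z̄) = -131.6952
Denominator Σ(z_t−z̄)² = 200.4040
r_2 = -131.6952 / 200.4040 = -0.657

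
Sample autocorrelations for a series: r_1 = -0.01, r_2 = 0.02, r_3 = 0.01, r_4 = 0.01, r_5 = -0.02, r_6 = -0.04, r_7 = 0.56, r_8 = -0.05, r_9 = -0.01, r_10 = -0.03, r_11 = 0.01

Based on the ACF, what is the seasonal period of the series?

7

The largest autocorrelation is r_7 = 0.56; the remaining lags stay at or below 0.02.
The dominant spike at lag 7 indicates a seasonal period of 7.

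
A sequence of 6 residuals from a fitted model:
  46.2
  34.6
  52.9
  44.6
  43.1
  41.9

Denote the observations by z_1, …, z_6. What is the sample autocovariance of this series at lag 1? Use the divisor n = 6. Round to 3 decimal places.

-16.293

Mean z̄ = (46.2 + 34.6 + 52.9 + 44.6 + 43.1 + 41.9)/6 = 43.8833
Deviations: 2.3167, -9.2833, 9.0167, 0.7167, -0.7833, -1.9833
Σ_{t=1}^{5}(z_t−z̄)(z_{t+1}−z̄) = -97.7569
γ_1 = -97.7569 / 6 = -16.293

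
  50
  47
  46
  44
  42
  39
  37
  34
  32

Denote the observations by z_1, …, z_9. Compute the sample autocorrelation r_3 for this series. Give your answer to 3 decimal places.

Mean z̄ = (50 + 47 + 46 + 44 + 42 + 39 + 37 + 34 + 32)/9 = 41.2222
Σ(z_t−z̄)(z_{t+3}−z̄) = (24.3827) + (4.4938) + (-10.6173) + (-11.7284) + (-5.6173) + (20.4938) = 21.4074
Denominator Σ(z_t−z̄)² = 301.5556
r_3 = 21.4074 / 301.5556 = 0.071

0.071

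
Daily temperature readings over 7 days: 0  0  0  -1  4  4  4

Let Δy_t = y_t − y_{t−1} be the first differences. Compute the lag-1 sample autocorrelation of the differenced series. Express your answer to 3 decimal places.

-0.348

First differences Δy: 0, 0, -1, 5, 0, 0
Mean of differences = 0.6667
Numerator Σ(Δy_t−Δȳ)(Δy_{t+1}−Δȳ) = -8.1111
Denominator Σ(Δy_t−Δȳ)² = 23.3333
r_1(Δy) = -8.1111 / 23.3333 = -0.348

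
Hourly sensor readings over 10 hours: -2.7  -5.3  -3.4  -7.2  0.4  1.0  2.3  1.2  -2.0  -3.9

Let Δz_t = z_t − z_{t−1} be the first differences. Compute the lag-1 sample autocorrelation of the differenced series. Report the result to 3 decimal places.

First differences Δz: -2.6, 1.9, -3.8, 7.6, 0.6, 1.3, -1.1, -3.2, -1.9
Mean of differences = -0.1333
Numerator Σ(Δz_t−Δz̄)(Δz_{t+1}−Δz̄) = -27.1078
Denominator Σ(Δz_t−Δz̄)² = 99.5200
r_1(Δz) = -27.1078 / 99.5200 = -0.272

-0.272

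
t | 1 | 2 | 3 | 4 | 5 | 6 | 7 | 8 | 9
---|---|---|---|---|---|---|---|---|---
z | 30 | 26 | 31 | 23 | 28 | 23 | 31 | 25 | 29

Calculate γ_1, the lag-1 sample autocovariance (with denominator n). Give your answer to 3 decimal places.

-6.494

Mean z̄ = (30 + 26 + 31 + 23 + 28 + 23 + 31 + 25 + 29)/9 = 27.3333
Σ_{t=1}^{8}(z_t−z̄)(z_{t+1}−z̄) = -58.4444
γ_1 = -58.4444 / 9 = -6.494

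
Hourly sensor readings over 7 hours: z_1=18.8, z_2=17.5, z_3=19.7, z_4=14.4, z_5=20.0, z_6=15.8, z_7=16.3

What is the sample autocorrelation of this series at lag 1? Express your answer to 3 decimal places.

Mean z̄ = (18.8 + 17.5 + 19.7 + 14.4 + 20.0 + 15.8 + 16.3)/7 = 17.5000
Deviations from mean: 1.3000, 0.0000, 2.2000, -3.1000, 2.5000, -1.7000, -1.2000
Σ(z_t−z̄)(z_{t+1}−z̄) = (0.0000) + (0.0000) + (-6.8200) + (-7.7500) + (-4.2500) + (2.0400) = -16.7800
Denominator Σ(z_t−z̄)² = 26.7200
r_1 = -16.7800 / 26.7200 = -0.628

-0.628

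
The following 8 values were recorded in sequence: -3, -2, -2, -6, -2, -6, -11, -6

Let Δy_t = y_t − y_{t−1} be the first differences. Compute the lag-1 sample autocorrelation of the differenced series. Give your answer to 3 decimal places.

First differences Δy: 1, 0, -4, 4, -4, -5, 5
Mean of differences = -0.4286
Numerator Σ(Δy_t−Δȳ)(Δy_{t+1}−Δȳ) = -41.0408
Denominator Σ(Δy_t−Δȳ)² = 97.7143
r_1(Δy) = -41.0408 / 97.7143 = -0.420

-0.420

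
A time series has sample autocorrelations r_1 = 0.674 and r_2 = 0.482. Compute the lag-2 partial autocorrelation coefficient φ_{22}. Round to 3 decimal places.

φ_{22} = (r_2 − r_1²) / (1 − r_1²)
r_1² = (0.674)² = 0.454276
Numerator = 0.482 − 0.4543 = 0.0277; denominator = 1 − 0.4543 = 0.5457
φ_{22} = 0.0277 / 0.5457 = 0.051

0.051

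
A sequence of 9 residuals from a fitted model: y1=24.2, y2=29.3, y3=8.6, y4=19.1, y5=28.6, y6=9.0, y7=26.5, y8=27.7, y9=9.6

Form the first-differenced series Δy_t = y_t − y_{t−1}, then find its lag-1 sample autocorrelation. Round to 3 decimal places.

-0.461

First differences Δy: 5.1, -20.7, 10.5, 9.5, -19.6, 17.5, 1.2, -18.1
Mean of differences = -1.8250
Numerator Σ(Δy_t−Δȳ)(Δy_{t+1}−Δȳ) = -759.3406
Denominator Σ(Δy_t−Δȳ)² = 1647.8150
r_1(Δy) = -759.3406 / 1647.8150 = -0.461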